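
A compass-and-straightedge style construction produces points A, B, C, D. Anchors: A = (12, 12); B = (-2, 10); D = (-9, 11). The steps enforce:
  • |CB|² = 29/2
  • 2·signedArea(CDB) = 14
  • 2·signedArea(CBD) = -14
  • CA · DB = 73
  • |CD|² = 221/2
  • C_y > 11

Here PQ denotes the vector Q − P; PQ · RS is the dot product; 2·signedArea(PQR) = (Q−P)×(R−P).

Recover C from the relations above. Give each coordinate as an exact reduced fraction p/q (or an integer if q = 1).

1. C_x = 3/2  [2·signedArea(CBD) = -14 ∩ CA · DB = 73]
2. C_y = 23/2  [2·signedArea(CBD) = -14 ∩ CA · DB = 73]
   → C = (3/2, 23/2)

C = (3/2, 23/2)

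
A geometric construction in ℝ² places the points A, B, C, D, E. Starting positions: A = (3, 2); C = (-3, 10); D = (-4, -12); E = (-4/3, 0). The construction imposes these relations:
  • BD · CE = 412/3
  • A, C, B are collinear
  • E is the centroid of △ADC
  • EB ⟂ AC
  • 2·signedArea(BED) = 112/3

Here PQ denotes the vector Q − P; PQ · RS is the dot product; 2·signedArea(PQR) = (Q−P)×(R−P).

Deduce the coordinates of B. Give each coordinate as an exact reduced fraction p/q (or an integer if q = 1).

1. B_x = 12/5  [A, C, B are collinear ∩ EB ⟂ AC]
2. B_y = 14/5  [A, C, B are collinear ∩ EB ⟂ AC]
   → B = (12/5, 14/5)

B = (12/5, 14/5)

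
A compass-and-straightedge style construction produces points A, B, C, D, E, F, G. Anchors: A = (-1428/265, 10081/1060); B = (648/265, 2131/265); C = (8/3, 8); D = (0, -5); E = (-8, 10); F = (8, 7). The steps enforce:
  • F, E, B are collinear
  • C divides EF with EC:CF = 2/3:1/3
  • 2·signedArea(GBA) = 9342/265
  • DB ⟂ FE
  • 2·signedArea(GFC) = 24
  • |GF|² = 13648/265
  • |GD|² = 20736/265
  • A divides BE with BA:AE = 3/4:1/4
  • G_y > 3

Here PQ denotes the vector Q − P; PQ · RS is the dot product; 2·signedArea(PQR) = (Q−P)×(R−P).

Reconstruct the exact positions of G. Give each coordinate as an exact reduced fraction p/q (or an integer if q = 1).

1. G_x = 432/265  [line -1·x + -16/3·y + 64/3 = 0 ∩ |GF|² = 13648/265]
2. G_y = 979/265  [line -1·x + -16/3·y + 64/3 = 0 ∩ |GF|² = 13648/265]
   → G = (432/265, 979/265)

G = (432/265, 979/265)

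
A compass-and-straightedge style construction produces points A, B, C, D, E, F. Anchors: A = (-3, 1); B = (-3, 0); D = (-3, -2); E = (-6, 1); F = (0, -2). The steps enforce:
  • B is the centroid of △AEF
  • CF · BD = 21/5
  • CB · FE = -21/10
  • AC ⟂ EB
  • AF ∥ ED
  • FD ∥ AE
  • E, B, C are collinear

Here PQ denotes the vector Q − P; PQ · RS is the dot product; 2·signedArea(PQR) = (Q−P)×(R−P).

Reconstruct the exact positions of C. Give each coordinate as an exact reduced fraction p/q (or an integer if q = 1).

1. C_x = -33/10  [E, B, C are collinear ∩ AC ⟂ EB]
2. C_y = 1/10  [E, B, C are collinear ∩ AC ⟂ EB]
   → C = (-33/10, 1/10)

C = (-33/10, 1/10)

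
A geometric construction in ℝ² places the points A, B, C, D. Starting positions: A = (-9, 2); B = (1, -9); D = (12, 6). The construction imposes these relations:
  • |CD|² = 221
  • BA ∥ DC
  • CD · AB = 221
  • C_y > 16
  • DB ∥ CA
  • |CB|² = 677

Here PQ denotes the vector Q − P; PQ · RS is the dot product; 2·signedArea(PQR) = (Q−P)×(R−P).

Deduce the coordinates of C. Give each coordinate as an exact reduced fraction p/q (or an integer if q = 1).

C = (2, 17)

1. C_x = 2  [DB ∥ CA ∩ BA ∥ DC]
2. C_y = 17  [DB ∥ CA ∩ BA ∥ DC]
   → C = (2, 17)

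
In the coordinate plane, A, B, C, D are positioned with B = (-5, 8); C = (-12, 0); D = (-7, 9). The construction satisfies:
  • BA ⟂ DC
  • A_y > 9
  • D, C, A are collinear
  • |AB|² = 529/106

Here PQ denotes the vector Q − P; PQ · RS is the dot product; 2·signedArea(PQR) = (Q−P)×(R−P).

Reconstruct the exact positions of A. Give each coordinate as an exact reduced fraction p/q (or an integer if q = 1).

A = (-737/106, 963/106)

1. A_x = -737/106  [D, C, A are collinear ∩ BA ⟂ DC]
2. A_y = 963/106  [D, C, A are collinear ∩ BA ⟂ DC]
   → A = (-737/106, 963/106)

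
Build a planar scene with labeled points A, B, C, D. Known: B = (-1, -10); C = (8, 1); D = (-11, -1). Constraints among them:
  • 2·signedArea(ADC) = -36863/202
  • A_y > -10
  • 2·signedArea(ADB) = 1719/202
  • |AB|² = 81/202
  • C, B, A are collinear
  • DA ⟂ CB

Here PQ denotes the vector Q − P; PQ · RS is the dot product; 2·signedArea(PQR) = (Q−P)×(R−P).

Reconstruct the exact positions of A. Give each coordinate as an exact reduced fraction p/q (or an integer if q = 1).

1. A_x = -121/202  [C, B, A are collinear ∩ DA ⟂ CB]
2. A_y = -1921/202  [C, B, A are collinear ∩ DA ⟂ CB]
   → A = (-121/202, -1921/202)

A = (-121/202, -1921/202)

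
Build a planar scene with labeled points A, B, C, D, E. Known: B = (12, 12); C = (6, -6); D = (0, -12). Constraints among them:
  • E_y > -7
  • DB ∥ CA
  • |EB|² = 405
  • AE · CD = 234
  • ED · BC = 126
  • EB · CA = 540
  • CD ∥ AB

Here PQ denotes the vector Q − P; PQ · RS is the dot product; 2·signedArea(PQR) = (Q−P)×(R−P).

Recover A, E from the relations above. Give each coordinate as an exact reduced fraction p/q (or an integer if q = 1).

A = (18, 18)
E = (3, -6)

1. A_x = 18  [CD ∥ AB ∩ DB ∥ CA]
2. A_y = 18  [CD ∥ AB ∩ DB ∥ CA]
   → A = (18, 18)
3. E_x = 3  [ED · BC = 126 ∩ AE · CD = 234]
4. E_y = -6  [ED · BC = 126 ∩ AE · CD = 234]
   → E = (3, -6)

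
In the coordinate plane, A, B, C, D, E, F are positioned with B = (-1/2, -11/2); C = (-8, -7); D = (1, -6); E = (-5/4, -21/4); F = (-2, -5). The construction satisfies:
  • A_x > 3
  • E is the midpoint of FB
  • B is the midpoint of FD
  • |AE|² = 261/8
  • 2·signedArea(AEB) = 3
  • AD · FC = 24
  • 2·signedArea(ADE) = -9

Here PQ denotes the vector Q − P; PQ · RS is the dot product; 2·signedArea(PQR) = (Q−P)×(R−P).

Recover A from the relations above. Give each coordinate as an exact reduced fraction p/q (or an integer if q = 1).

A = (4, -3)

1. A_x = 4  [2·signedArea(AEB) = 3 ∩ AD · FC = 24]
2. A_y = -3  [2·signedArea(AEB) = 3 ∩ AD · FC = 24]
   → A = (4, -3)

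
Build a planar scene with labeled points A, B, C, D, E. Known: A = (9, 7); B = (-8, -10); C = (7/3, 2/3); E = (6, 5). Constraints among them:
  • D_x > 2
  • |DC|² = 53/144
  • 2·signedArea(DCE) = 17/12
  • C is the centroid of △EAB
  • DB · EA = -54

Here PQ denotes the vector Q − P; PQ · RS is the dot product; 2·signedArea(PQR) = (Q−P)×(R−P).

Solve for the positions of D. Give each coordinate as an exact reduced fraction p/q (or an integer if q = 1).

1. D_x = 5/2  [2·signedArea(DCE) = 17/12 ∩ DB · EA = -54]
2. D_y = 5/4  [2·signedArea(DCE) = 17/12 ∩ DB · EA = -54]
   → D = (5/2, 5/4)

D = (5/2, 5/4)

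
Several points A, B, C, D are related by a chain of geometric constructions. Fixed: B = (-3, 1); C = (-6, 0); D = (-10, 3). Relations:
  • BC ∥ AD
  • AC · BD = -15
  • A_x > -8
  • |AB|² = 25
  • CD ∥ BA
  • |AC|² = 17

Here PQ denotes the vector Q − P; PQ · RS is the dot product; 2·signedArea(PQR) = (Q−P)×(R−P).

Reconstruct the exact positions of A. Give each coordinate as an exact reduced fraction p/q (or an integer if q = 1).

1. A_x = -7  [BC ∥ AD ∩ CD ∥ BA]
2. A_y = 4  [BC ∥ AD ∩ CD ∥ BA]
   → A = (-7, 4)

A = (-7, 4)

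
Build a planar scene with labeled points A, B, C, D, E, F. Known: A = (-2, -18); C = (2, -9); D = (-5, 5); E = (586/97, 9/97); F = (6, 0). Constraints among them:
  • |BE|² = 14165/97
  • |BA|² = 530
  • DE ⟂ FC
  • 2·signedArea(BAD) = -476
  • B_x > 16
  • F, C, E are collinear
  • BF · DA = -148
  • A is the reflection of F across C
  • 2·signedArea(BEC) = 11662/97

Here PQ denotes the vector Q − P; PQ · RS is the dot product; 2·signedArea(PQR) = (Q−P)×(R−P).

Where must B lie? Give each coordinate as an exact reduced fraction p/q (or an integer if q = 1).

1. B_x = 17  [BF · DA = -148 ∩ 2·signedArea(BAD) = -476]
2. B_y = -5  [BF · DA = -148 ∩ 2·signedArea(BAD) = -476]
   → B = (17, -5)

B = (17, -5)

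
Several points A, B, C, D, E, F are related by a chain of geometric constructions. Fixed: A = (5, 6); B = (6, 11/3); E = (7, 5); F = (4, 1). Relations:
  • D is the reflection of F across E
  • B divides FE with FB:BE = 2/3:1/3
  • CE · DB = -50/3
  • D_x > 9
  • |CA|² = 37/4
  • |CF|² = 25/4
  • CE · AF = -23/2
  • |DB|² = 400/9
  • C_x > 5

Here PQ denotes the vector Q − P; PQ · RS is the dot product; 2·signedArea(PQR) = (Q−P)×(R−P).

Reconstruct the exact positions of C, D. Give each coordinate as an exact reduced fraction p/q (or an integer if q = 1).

C = (11/2, 3)
D = (10, 9)

1. C_x = 11/2  [line 1·x + 5·y + -41/2 = 0 ∩ |CF|² = 25/4]
2. C_y = 3  [line 1·x + 5·y + -41/2 = 0 ∩ |CF|² = 25/4]
   → C = (11/2, 3)
3. D_x = 10  [D is the reflection of F across E]
4. D_y = 9  [D is the reflection of F across E]
   → D = (10, 9)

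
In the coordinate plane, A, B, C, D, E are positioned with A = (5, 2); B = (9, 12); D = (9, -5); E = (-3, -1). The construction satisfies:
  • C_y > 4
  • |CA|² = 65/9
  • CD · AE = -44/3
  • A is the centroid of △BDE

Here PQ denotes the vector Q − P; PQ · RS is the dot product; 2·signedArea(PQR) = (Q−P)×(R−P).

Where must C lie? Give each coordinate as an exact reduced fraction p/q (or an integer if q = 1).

C = (11/3, 13/3)

1. C_x = 11/3  [line 8·x + 3·y + -127/3 = 0 ∩ |CA|² = 65/9]
2. C_y = 13/3  [line 8·x + 3·y + -127/3 = 0 ∩ |CA|² = 65/9]
   → C = (11/3, 13/3)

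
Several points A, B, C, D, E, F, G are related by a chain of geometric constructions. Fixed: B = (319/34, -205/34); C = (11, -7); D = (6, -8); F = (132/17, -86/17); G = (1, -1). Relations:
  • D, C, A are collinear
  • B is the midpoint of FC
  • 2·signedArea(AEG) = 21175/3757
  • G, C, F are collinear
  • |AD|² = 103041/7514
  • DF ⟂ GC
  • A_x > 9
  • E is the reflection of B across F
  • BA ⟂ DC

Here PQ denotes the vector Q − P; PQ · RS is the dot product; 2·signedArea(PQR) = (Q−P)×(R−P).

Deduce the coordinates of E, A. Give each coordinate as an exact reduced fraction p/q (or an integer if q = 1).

A = (4257/442, -3215/442)
E = (209/34, -139/34)

1. E_x = 209/34  [E is the reflection of B across F]
2. E_y = -139/34  [E is the reflection of B across F]
   → E = (209/34, -139/34)
3. A_x = 4257/442  [D, C, A are collinear ∩ BA ⟂ DC]
4. A_y = -3215/442  [D, C, A are collinear ∩ BA ⟂ DC]
   → A = (4257/442, -3215/442)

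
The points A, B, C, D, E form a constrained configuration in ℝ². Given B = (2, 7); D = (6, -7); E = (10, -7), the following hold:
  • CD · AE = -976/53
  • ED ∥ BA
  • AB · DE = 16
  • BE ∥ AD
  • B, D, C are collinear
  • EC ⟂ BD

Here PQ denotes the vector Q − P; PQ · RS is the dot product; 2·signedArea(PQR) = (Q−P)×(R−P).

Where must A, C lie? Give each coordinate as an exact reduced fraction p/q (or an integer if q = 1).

A = (-2, 7)
C = (334/53, -427/53)

1. A_x = -2  [BE ∥ AD ∩ ED ∥ BA]
2. A_y = 7  [BE ∥ AD ∩ ED ∥ BA]
   → A = (-2, 7)
3. C_x = 334/53  [B, D, C are collinear ∩ EC ⟂ BD]
4. C_y = -427/53  [B, D, C are collinear ∩ EC ⟂ BD]
   → C = (334/53, -427/53)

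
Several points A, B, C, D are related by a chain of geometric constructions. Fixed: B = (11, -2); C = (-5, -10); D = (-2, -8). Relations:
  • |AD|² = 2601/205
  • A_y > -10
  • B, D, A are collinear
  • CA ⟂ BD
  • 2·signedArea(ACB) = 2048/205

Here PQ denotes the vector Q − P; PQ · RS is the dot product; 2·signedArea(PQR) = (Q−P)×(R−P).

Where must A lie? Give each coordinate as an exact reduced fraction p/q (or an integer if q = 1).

1. A_x = -1073/205  [B, D, A are collinear ∩ CA ⟂ BD]
2. A_y = -1946/205  [B, D, A are collinear ∩ CA ⟂ BD]
   → A = (-1073/205, -1946/205)

A = (-1073/205, -1946/205)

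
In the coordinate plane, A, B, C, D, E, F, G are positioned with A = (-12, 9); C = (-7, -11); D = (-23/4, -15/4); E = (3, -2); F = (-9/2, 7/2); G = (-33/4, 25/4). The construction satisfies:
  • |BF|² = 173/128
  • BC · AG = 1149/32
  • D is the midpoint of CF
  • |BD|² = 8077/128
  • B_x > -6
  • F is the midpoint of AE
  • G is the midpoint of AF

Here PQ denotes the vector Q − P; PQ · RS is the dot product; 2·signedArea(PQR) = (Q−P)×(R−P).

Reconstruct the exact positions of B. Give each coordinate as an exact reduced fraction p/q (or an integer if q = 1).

1. B_x = -87/16  [line -15/4·x + 11/4·y + -1021/32 = 0 ∩ |BF|² = 173/128]
2. B_y = 67/16  [line -15/4·x + 11/4·y + -1021/32 = 0 ∩ |BF|² = 173/128]
   → B = (-87/16, 67/16)

B = (-87/16, 67/16)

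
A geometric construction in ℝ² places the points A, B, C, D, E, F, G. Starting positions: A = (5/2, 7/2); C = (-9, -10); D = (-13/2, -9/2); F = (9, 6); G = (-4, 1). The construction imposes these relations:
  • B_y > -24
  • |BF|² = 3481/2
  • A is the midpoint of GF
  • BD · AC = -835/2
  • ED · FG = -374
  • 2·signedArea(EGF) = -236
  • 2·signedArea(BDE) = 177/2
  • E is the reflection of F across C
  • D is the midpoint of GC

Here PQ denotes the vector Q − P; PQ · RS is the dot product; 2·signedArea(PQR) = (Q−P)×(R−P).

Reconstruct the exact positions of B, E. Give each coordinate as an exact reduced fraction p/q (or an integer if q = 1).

B = (-41/2, -47/2)
E = (-27, -26)

1. B_x = -41/2  [line 23/2·x + 27/2·y + 553 = 0 ∩ |BF|² = 3481/2]
2. B_y = -47/2  [line 23/2·x + 27/2·y + 553 = 0 ∩ |BF|² = 3481/2]
   → B = (-41/2, -47/2)
3. E_x = -27  [2·signedArea(BDE) = 177/2 ∩ E is the reflection of F across C]
4. E_y = -26  [2·signedArea(BDE) = 177/2 ∩ E is the reflection of F across C]
   → E = (-27, -26)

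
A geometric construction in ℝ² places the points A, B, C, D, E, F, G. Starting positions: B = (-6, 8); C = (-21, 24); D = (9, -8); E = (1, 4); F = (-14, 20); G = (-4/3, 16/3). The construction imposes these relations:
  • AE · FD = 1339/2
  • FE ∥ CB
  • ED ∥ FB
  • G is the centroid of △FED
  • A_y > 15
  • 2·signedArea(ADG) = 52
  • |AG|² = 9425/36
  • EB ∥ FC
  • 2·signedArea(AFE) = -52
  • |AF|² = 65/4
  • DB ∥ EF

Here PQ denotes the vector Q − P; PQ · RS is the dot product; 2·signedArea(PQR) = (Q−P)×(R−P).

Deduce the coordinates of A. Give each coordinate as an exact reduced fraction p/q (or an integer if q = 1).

A = (-27/2, 16)

1. A_x = -27/2  [2·signedArea(ADG) = 52 ∩ 2·signedArea(AFE) = -52]
2. A_y = 16  [2·signedArea(ADG) = 52 ∩ 2·signedArea(AFE) = -52]
   → A = (-27/2, 16)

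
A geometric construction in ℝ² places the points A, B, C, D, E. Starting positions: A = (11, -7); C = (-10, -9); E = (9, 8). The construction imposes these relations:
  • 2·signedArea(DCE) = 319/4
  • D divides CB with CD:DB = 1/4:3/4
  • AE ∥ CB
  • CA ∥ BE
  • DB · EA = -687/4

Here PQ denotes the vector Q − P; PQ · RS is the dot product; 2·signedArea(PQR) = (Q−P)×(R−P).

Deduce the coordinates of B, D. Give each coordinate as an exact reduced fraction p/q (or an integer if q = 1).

1. B_x = -12  [CA ∥ BE ∩ AE ∥ CB]
2. B_y = 6  [CA ∥ BE ∩ AE ∥ CB]
   → B = (-12, 6)
3. D_x = -21/2  [D divides CB with CD:DB = 1/4:3/4]
4. D_y = -21/4  [D divides CB with CD:DB = 1/4:3/4]
   → D = (-21/2, -21/4)

B = (-12, 6)
D = (-21/2, -21/4)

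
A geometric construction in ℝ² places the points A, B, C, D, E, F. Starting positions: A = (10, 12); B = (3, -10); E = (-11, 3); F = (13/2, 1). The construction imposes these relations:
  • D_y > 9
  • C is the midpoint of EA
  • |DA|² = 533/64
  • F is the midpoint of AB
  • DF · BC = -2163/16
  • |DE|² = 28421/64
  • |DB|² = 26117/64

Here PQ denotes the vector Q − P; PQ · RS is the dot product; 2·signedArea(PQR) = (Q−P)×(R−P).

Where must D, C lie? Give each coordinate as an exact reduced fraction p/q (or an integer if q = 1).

C = (-1/2, 15/2)
D = (73/8, 37/4)

1. C_x = -1/2  [C is the midpoint of EA]
2. C_y = 15/2  [C is the midpoint of EA]
   → C = (-1/2, 15/2)
3. D_x = 73/8  [line 7/2·x + -35/2·y + 2079/16 = 0 ∩ |DE|² = 28421/64]
4. D_y = 37/4  [line 7/2·x + -35/2·y + 2079/16 = 0 ∩ |DE|² = 28421/64]
   → D = (73/8, 37/4)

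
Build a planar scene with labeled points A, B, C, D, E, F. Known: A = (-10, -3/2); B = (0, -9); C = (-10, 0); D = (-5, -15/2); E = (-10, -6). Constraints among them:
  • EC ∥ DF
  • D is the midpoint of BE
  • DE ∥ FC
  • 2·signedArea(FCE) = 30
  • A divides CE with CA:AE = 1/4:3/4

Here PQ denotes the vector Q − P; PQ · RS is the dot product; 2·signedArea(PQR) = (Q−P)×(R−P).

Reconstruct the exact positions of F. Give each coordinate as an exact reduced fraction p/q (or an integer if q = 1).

F = (-5, -3/2)

1. F_x = -5  [DE ∥ FC ∩ EC ∥ DF]
2. F_y = -3/2  [DE ∥ FC ∩ EC ∥ DF]
   → F = (-5, -3/2)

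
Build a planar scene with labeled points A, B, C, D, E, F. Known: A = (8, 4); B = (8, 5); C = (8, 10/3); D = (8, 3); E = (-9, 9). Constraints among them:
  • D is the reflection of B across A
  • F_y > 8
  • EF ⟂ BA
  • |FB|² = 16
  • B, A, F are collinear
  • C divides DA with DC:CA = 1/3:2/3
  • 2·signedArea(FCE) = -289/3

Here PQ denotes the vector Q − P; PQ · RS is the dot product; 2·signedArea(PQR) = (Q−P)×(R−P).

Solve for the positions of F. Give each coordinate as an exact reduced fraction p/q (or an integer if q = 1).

1. F_x = 8  [B, A, F are collinear ∩ EF ⟂ BA]
2. F_y = 9  [B, A, F are collinear ∩ EF ⟂ BA]
   → F = (8, 9)

F = (8, 9)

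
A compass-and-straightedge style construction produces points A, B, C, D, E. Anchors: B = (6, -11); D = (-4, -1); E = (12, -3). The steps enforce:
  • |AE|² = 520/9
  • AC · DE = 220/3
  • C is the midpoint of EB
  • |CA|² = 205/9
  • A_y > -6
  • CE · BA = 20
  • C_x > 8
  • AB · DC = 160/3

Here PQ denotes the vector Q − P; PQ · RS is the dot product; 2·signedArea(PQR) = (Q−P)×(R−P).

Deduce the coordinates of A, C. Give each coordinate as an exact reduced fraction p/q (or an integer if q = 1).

A = (14/3, -5)
C = (9, -7)

1. C_x = 9  [C is the midpoint of EB]
2. C_y = -7  [C is the midpoint of EB]
   → C = (9, -7)
3. A_x = 14/3  [AC · DE = 220/3 ∩ AB · DC = 160/3]
4. A_y = -5  [AC · DE = 220/3 ∩ AB · DC = 160/3]
   → A = (14/3, -5)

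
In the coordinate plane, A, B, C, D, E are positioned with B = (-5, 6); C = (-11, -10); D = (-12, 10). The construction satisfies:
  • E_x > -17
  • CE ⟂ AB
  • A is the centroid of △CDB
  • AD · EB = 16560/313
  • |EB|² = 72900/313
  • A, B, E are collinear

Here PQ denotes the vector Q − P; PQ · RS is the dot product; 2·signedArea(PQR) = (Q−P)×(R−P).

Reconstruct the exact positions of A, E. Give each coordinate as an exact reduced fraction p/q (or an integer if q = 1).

A = (-28/3, 2)
E = (-5075/313, -1362/313)

1. A_x = -28/3  [A is the centroid of △CDB]
2. A_y = 2  [A is the centroid of △CDB]
   → A = (-28/3, 2)
3. E_x = -5075/313  [A, B, E are collinear ∩ CE ⟂ AB]
4. E_y = -1362/313  [A, B, E are collinear ∩ CE ⟂ AB]
   → E = (-5075/313, -1362/313)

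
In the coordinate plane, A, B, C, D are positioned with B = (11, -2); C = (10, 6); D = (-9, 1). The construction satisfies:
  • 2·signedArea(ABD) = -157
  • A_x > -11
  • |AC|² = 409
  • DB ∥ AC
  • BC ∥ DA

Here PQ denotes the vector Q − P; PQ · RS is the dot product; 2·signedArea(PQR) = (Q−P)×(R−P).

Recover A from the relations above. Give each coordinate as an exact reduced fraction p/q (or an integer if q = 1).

1. A_x = -10  [DB ∥ AC ∩ BC ∥ DA]
2. A_y = 9  [DB ∥ AC ∩ BC ∥ DA]
   → A = (-10, 9)

A = (-10, 9)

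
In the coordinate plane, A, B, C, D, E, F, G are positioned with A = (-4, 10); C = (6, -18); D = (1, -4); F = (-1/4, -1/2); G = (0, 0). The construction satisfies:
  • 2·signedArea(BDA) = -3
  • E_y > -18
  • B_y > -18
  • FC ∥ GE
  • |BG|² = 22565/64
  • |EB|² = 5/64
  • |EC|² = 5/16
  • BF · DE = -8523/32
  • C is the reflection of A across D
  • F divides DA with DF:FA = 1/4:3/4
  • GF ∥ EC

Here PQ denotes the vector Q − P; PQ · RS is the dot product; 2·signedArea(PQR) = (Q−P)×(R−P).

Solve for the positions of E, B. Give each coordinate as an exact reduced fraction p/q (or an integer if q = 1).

B = (49/8, -71/4)
E = (25/4, -35/2)

1. E_x = 25/4  [GF ∥ EC ∩ FC ∥ GE]
2. E_y = -35/2  [GF ∥ EC ∩ FC ∥ GE]
   → E = (25/4, -35/2)
3. B_x = 49/8  [2·signedArea(BDA) = -3 ∩ BF · DE = -8523/32]
4. B_y = -71/4  [2·signedArea(BDA) = -3 ∩ BF · DE = -8523/32]
   → B = (49/8, -71/4)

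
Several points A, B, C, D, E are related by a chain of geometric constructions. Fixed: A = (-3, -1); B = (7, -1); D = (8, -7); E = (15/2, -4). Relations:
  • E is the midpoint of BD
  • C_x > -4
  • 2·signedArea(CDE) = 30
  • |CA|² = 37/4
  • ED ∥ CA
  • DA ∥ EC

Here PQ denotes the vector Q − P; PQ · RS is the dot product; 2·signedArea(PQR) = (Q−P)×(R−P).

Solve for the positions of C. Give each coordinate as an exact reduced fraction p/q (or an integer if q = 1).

1. C_x = -7/2  [ED ∥ CA ∩ DA ∥ EC]
2. C_y = 2  [ED ∥ CA ∩ DA ∥ EC]
   → C = (-7/2, 2)

C = (-7/2, 2)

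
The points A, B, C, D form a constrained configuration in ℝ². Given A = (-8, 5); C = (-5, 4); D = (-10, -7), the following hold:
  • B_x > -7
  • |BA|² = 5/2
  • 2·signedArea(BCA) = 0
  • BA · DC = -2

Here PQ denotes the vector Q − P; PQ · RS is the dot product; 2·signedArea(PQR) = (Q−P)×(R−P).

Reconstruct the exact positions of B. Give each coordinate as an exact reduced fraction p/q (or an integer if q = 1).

1. B_x = -13/2  [2·signedArea(BCA) = 0 ∩ BA · DC = -2]
2. B_y = 9/2  [2·signedArea(BCA) = 0 ∩ BA · DC = -2]
   → B = (-13/2, 9/2)

B = (-13/2, 9/2)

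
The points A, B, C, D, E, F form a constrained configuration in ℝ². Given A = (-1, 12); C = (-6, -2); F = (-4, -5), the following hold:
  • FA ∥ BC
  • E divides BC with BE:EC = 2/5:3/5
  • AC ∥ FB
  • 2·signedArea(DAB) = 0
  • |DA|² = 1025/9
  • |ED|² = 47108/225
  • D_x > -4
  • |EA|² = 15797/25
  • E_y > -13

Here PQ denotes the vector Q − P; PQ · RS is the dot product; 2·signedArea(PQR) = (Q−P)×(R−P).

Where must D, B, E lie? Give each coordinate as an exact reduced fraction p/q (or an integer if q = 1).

1. B_x = -9  [FA ∥ BC ∩ AC ∥ FB]
2. B_y = -19  [FA ∥ BC ∩ AC ∥ FB]
   → B = (-9, -19)
3. E_x = -39/5  [E divides BC with BE:EC = 2/5:3/5]
4. E_y = -61/5  [E divides BC with BE:EC = 2/5:3/5]
   → E = (-39/5, -61/5)
5. D_x = -11/3  [line 31·x + -8·y + 127 = 0 ∩ |ED|² = 47108/225]
6. D_y = 5/3  [line 31·x + -8·y + 127 = 0 ∩ |ED|² = 47108/225]
   → D = (-11/3, 5/3)

B = (-9, -19)
D = (-11/3, 5/3)
E = (-39/5, -61/5)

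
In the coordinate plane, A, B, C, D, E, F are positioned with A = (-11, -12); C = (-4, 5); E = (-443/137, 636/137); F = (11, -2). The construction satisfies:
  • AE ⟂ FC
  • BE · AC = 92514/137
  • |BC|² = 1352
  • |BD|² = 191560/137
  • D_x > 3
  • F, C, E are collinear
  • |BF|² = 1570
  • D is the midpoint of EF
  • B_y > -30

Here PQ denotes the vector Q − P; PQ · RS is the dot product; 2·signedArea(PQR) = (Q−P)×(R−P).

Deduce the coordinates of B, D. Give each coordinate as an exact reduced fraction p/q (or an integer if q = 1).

1. B_x = -18  [line -7·x + -17·y + -619 = 0 ∩ |BF|² = 1570]
2. B_y = -29  [line -7·x + -17·y + -619 = 0 ∩ |BF|² = 1570]
   → B = (-18, -29)
3. D_x = 532/137  [D is the midpoint of EF]
4. D_y = 181/137  [D is the midpoint of EF]
   → D = (532/137, 181/137)

B = (-18, -29)
D = (532/137, 181/137)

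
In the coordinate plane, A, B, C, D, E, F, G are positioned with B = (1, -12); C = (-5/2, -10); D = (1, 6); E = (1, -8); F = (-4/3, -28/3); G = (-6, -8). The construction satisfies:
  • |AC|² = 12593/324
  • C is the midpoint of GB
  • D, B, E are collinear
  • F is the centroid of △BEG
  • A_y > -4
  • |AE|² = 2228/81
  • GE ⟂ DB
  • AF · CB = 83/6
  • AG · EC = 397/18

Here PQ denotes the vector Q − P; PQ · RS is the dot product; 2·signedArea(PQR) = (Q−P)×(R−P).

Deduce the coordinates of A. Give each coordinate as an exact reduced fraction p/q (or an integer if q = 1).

A = (-19/9, -34/9)

1. A_x = -19/9  [AG · EC = 397/18 ∩ AF · CB = 83/6]
2. A_y = -34/9  [AG · EC = 397/18 ∩ AF · CB = 83/6]
   → A = (-19/9, -34/9)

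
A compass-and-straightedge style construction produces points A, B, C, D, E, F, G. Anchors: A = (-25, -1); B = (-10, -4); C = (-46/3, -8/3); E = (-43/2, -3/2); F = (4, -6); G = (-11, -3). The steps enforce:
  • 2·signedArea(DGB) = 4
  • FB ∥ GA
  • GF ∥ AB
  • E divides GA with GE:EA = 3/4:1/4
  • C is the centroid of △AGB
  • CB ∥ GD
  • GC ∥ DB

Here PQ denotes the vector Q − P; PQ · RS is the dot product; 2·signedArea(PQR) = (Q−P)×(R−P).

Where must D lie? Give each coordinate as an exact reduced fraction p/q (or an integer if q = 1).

D = (-17/3, -13/3)

1. D_x = -17/3  [GC ∥ DB ∩ CB ∥ GD]
2. D_y = -13/3  [GC ∥ DB ∩ CB ∥ GD]
   → D = (-17/3, -13/3)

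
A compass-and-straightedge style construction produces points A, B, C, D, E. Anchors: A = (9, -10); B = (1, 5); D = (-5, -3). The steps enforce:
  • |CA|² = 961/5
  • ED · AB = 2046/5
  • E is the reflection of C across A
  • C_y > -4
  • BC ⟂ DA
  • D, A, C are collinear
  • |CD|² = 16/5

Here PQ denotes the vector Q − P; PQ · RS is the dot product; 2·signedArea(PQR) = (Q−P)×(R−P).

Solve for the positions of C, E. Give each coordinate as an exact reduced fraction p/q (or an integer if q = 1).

1. C_x = -17/5  [D, A, C are collinear ∩ BC ⟂ DA]
2. C_y = -19/5  [D, A, C are collinear ∩ BC ⟂ DA]
   → C = (-17/5, -19/5)
3. E_x = 107/5  [E is the reflection of C across A]
4. E_y = -81/5  [E is the reflection of C across A]
   → E = (107/5, -81/5)

C = (-17/5, -19/5)
E = (107/5, -81/5)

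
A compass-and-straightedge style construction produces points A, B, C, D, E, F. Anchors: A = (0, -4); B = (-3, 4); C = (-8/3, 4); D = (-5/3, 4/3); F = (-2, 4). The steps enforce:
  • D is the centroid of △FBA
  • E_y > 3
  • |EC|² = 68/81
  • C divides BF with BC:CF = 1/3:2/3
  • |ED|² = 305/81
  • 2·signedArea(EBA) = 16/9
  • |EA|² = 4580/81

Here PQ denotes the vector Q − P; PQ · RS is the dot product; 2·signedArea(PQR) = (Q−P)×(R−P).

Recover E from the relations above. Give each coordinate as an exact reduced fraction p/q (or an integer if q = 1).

1. E_x = -22/9  [line 8·x + 3·y + 92/9 = 0 ∩ |EA|² = 4580/81]
2. E_y = 28/9  [line 8·x + 3·y + 92/9 = 0 ∩ |EA|² = 4580/81]
   → E = (-22/9, 28/9)

E = (-22/9, 28/9)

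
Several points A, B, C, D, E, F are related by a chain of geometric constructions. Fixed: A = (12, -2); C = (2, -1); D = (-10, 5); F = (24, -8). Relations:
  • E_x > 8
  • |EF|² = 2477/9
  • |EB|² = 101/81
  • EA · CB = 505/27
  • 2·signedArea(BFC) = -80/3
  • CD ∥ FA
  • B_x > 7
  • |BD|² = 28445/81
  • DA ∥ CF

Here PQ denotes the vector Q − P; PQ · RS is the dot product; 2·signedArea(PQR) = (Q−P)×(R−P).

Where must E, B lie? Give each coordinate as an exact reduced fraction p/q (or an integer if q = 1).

1. B_x = 68/9  [line -7·x + -22·y + 56/3 = 0 ∩ |BD|² = 28445/81]
2. B_y = -14/9  [line -7·x + -22·y + 56/3 = 0 ∩ |BD|² = 28445/81]
   → B = (68/9, -14/9)
3. E_x = 26/3  [line -50/9·x + 5/9·y + 1325/27 = 0 ∩ |EF|² = 2477/9]
4. E_y = -5/3  [line -50/9·x + 5/9·y + 1325/27 = 0 ∩ |EF|² = 2477/9]
   → E = (26/3, -5/3)

B = (68/9, -14/9)
E = (26/3, -5/3)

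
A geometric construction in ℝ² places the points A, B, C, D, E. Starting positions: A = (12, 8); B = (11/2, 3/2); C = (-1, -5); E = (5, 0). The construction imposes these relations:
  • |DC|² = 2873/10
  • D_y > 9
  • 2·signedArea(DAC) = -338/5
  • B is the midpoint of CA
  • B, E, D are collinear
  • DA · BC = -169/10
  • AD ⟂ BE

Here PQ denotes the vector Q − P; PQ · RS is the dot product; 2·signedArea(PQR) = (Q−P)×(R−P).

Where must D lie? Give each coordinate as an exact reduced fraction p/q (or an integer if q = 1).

1. D_x = 81/10  [B, E, D are collinear ∩ AD ⟂ BE]
2. D_y = 93/10  [B, E, D are collinear ∩ AD ⟂ BE]
   → D = (81/10, 93/10)

D = (81/10, 93/10)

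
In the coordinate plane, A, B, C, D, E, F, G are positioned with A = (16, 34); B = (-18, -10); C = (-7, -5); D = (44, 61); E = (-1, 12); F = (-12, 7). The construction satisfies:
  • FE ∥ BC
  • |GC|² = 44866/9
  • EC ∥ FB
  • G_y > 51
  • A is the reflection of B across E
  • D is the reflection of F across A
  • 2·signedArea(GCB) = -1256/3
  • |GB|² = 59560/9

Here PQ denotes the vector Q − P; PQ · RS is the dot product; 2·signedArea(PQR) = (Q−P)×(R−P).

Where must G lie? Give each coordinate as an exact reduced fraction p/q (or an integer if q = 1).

1. G_x = 104/3  [line 5·x + -11·y + 1196/3 = 0 ∩ |GC|² = 44866/9]
2. G_y = 52  [line 5·x + -11·y + 1196/3 = 0 ∩ |GC|² = 44866/9]
   → G = (104/3, 52)

G = (104/3, 52)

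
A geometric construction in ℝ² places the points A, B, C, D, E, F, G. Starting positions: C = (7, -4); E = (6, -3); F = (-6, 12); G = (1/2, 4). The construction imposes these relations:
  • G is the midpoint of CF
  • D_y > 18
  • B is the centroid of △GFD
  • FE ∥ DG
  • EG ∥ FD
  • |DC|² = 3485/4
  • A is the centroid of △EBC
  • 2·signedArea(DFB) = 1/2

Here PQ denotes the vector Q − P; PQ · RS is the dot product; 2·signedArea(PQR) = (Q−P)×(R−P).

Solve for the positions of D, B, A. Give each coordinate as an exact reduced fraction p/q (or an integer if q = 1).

1. D_x = -23/2  [FE ∥ DG ∩ EG ∥ FD]
2. D_y = 19  [FE ∥ DG ∩ EG ∥ FD]
   → D = (-23/2, 19)
3. B_x = -17/3  [B is the centroid of △GFD]
4. B_y = 35/3  [B is the centroid of △GFD]
   → B = (-17/3, 35/3)
5. A_x = 22/9  [A is the centroid of △EBC]
6. A_y = 14/9  [A is the centroid of △EBC]
   → A = (22/9, 14/9)

A = (22/9, 14/9)
B = (-17/3, 35/3)
D = (-23/2, 19)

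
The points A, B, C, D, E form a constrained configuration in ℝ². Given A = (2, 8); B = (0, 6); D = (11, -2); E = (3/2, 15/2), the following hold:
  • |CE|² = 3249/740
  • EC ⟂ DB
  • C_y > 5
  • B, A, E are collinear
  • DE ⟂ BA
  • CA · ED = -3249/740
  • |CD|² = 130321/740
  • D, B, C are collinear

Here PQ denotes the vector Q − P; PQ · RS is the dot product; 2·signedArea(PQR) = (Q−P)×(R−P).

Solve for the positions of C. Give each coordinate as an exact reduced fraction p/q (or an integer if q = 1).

C = (99/370, 1074/185)

1. C_x = 99/370  [D, B, C are collinear ∩ EC ⟂ DB]
2. C_y = 1074/185  [D, B, C are collinear ∩ EC ⟂ DB]
   → C = (99/370, 1074/185)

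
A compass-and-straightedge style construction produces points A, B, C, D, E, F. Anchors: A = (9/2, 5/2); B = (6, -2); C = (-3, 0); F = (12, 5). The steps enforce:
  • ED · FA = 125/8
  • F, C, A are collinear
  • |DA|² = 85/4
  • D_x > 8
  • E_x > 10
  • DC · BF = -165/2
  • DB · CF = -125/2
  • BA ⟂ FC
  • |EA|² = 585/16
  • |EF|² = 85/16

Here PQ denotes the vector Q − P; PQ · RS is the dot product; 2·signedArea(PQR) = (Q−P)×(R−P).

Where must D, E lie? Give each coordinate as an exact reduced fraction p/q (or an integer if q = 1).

1. D_x = 9  [DB · CF = -125/2 ∩ DC · BF = -165/2]
2. D_y = 3/2  [DB · CF = -125/2 ∩ DC · BF = -165/2]
   → D = (9, 3/2)
3. E_x = 21/2  [line 15/2·x + 5/2·y + -695/8 = 0 ∩ |EA|² = 585/16]
4. E_y = 13/4  [line 15/2·x + 5/2·y + -695/8 = 0 ∩ |EA|² = 585/16]
   → E = (21/2, 13/4)

D = (9, 3/2)
E = (21/2, 13/4)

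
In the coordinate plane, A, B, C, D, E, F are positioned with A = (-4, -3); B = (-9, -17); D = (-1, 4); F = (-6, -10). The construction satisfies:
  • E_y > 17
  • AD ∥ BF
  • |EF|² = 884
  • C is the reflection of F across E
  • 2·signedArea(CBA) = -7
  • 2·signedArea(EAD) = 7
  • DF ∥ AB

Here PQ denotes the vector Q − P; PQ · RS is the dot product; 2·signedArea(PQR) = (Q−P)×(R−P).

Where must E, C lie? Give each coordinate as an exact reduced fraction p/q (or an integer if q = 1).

1. E_x = 4  [line -7·x + 3·y + -26 = 0 ∩ |EF|² = 884]
2. E_y = 18  [line -7·x + 3·y + -26 = 0 ∩ |EF|² = 884]
   → E = (4, 18)
3. C_x = 14  [C is the reflection of F across E]
4. C_y = 46  [C is the reflection of F across E]
   → C = (14, 46)

C = (14, 46)
E = (4, 18)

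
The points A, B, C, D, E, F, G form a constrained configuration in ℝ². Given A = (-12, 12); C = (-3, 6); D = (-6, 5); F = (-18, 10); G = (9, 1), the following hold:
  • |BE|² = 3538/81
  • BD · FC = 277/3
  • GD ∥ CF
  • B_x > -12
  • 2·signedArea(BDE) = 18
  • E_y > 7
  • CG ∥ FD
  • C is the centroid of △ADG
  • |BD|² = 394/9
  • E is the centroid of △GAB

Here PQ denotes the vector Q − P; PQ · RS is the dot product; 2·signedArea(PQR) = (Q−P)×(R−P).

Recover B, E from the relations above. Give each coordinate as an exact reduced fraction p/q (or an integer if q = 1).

1. B_x = -11  [line -15·x + 4·y + -607/3 = 0 ∩ |BD|² = 394/9]
2. B_y = 28/3  [line -15·x + 4·y + -607/3 = 0 ∩ |BD|² = 394/9]
   → B = (-11, 28/3)
3. E_x = -14/3  [E is the centroid of △GAB]
4. E_y = 67/9  [E is the centroid of △GAB]
   → E = (-14/3, 67/9)

B = (-11, 28/3)
E = (-14/3, 67/9)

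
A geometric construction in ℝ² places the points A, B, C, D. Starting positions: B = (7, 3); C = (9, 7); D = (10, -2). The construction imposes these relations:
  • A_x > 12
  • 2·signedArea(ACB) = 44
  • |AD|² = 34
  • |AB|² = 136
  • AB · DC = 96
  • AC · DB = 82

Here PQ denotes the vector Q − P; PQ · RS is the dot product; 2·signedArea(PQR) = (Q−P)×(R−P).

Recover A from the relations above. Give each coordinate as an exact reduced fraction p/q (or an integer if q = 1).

1. A_x = 13  [AC · DB = 82 ∩ AB · DC = 96]
2. A_y = -7  [AC · DB = 82 ∩ AB · DC = 96]
   → A = (13, -7)

A = (13, -7)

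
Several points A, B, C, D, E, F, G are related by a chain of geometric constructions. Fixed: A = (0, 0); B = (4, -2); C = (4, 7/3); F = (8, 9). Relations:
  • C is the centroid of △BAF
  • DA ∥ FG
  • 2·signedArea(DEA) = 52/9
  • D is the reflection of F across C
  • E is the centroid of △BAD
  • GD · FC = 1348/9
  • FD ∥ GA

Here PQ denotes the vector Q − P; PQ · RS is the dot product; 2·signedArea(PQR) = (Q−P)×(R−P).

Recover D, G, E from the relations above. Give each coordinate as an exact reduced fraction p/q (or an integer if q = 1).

1. D_x = 0  [D is the reflection of F across C]
2. D_y = -13/3  [D is the reflection of F across C]
   → D = (0, -13/3)
3. G_x = 8  [FD ∥ GA ∩ DA ∥ FG]
4. G_y = 40/3  [FD ∥ GA ∩ DA ∥ FG]
   → G = (8, 40/3)
5. E_x = 4/3  [E is the centroid of △BAD]
6. E_y = -19/9  [E is the centroid of △BAD]
   → E = (4/3, -19/9)

D = (0, -13/3)
E = (4/3, -19/9)
G = (8, 40/3)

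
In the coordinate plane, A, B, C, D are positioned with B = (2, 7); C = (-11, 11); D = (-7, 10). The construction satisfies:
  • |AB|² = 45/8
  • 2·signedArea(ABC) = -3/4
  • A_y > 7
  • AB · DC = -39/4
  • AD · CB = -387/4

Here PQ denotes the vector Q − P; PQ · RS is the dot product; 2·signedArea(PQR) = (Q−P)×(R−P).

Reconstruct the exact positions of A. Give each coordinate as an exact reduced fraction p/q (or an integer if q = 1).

A = (-1/4, 31/4)

1. A_x = -1/4  [2·signedArea(ABC) = -3/4 ∩ AB · DC = -39/4]
2. A_y = 31/4  [2·signedArea(ABC) = -3/4 ∩ AB · DC = -39/4]
   → A = (-1/4, 31/4)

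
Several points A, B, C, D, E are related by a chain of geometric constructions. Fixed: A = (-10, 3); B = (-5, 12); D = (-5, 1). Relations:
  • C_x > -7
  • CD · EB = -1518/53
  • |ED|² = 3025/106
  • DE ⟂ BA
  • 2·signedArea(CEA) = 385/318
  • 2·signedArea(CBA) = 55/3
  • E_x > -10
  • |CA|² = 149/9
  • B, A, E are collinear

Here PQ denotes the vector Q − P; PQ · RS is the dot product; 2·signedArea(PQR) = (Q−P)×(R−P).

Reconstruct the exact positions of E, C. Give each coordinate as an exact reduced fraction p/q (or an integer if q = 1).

1. E_x = -1025/106  [B, A, E are collinear ∩ DE ⟂ BA]
2. E_y = 381/106  [B, A, E are collinear ∩ DE ⟂ BA]
   → E = (-1025/106, 381/106)
3. C_x = -20/3  [2·signedArea(CEA) = 385/318 ∩ CD · EB = -1518/53]
4. C_y = 16/3  [2·signedArea(CEA) = 385/318 ∩ CD · EB = -1518/53]
   → C = (-20/3, 16/3)

C = (-20/3, 16/3)
E = (-1025/106, 381/106)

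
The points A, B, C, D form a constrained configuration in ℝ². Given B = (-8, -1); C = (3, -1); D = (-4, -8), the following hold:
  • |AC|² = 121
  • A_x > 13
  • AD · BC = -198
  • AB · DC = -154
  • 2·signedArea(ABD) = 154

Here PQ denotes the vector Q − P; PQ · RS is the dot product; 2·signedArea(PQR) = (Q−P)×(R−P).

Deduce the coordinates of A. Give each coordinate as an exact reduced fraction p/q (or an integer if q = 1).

1. A_x = 14  [AD · BC = -198 ∩ 2·signedArea(ABD) = 154]
2. A_y = -1  [AD · BC = -198 ∩ 2·signedArea(ABD) = 154]
   → A = (14, -1)

A = (14, -1)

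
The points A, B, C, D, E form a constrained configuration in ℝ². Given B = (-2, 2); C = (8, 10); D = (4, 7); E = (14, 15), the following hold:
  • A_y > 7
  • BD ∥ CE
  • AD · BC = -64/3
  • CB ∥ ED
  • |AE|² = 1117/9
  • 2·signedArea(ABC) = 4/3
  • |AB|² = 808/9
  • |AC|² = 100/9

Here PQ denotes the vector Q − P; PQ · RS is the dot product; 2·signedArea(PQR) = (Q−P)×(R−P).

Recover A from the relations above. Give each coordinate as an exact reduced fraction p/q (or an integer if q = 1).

1. A_x = 16/3  [2·signedArea(ABC) = 4/3 ∩ AD · BC = -64/3]
2. A_y = 8  [2·signedArea(ABC) = 4/3 ∩ AD · BC = -64/3]
   → A = (16/3, 8)

A = (16/3, 8)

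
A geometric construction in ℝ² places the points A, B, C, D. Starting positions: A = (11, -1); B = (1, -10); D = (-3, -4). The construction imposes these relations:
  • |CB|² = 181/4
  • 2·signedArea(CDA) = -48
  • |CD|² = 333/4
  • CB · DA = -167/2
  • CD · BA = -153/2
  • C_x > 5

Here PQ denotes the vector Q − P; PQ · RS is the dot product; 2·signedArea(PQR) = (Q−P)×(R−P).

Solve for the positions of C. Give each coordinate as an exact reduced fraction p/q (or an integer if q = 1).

C = (6, -11/2)

1. C_x = 6  [CD · BA = -153/2 ∩ CB · DA = -167/2]
2. C_y = -11/2  [CD · BA = -153/2 ∩ CB · DA = -167/2]
   → C = (6, -11/2)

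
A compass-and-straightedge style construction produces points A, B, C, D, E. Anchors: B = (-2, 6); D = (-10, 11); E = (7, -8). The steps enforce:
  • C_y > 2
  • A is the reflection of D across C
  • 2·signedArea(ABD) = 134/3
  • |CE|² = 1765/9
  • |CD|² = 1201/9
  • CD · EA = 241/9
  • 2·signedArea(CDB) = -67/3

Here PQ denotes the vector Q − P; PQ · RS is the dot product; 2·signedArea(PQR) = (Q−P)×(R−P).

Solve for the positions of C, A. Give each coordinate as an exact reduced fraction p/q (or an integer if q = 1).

A = (20/3, -5)
C = (-5/3, 3)

1. C_x = -5/3  [line 5·x + 8·y + -47/3 = 0 ∩ |CE|² = 1765/9]
2. C_y = 3  [line 5·x + 8·y + -47/3 = 0 ∩ |CE|² = 1765/9]
   → C = (-5/3, 3)
3. A_x = 20/3  [A is the reflection of D across C]
4. A_y = -5  [A is the reflection of D across C]
   → A = (20/3, -5)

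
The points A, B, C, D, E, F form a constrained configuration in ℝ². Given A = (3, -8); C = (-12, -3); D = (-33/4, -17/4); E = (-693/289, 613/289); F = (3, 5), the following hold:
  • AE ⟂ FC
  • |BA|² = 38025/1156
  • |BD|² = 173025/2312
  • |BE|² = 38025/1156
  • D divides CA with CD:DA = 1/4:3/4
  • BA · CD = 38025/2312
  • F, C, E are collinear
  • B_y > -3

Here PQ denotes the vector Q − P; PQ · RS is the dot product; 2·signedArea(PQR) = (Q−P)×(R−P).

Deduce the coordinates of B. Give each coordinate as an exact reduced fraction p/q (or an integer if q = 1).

B = (87/289, -1699/578)

1. B_x = 87/289  [line -15/4·x + 5/4·y + 11105/2312 = 0 ∩ |BA|² = 38025/1156]
2. B_y = -1699/578  [line -15/4·x + 5/4·y + 11105/2312 = 0 ∩ |BA|² = 38025/1156]
   → B = (87/289, -1699/578)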